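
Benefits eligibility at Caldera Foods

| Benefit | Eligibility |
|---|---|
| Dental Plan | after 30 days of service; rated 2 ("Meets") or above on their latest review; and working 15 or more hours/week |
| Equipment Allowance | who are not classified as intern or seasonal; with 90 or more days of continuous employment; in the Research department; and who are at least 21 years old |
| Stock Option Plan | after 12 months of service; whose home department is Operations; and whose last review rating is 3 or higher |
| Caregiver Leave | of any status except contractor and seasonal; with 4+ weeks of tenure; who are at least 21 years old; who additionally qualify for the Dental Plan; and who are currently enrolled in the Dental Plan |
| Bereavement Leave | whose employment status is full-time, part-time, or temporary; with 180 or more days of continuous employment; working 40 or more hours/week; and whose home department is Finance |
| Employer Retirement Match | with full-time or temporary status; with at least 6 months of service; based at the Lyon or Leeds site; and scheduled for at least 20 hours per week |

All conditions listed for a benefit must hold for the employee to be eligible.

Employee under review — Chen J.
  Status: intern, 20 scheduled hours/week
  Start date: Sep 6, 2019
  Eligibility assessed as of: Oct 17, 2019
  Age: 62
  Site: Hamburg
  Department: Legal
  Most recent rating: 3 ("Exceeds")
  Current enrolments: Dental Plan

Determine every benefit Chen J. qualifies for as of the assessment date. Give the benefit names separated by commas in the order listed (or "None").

Dental Plan, Caregiver Leave

Service from Sep 6, 2019 to Oct 17, 2019: 41 days.
Dental Plan — service 41 days ≥ 30 days ✓; rating 3 ≥ 2 ✓; 20 hrs/wk ≥ 15 ✓ → eligible.
Equipment Allowance — status intern ✗ (excluded) → not eligible.
Stock Option Plan — service 41 days < 12 months (≈360 days) ✗ → not eligible.
Caregiver Leave — status intern ✓ (not excluded); service 41 days ≥ 4 weeks (≈28 days) ✓; age 62 ≥ 21 ✓; eligible for Dental Plan ✓; enrolled in Dental Plan ✓ → eligible.
Bereavement Leave — status intern ✗ (requires full-time, part-time, or temporary) → not eligible.
Employer Retirement Match — status intern ✗ (requires full-time or temporary) → not eligible.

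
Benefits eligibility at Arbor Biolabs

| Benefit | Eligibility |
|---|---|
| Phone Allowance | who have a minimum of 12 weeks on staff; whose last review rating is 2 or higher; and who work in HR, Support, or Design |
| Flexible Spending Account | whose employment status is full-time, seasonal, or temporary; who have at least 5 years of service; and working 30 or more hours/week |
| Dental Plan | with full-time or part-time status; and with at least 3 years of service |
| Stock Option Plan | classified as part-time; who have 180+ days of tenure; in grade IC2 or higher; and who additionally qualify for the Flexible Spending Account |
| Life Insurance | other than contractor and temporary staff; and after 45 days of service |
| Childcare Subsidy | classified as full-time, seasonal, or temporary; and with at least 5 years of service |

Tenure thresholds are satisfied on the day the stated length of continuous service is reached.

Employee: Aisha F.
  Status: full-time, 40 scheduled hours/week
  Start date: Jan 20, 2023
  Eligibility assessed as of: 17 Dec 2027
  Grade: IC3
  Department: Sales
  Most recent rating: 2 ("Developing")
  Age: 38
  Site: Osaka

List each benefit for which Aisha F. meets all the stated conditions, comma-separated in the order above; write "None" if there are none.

Dental Plan, Life Insurance

Service from Jan 20, 2023 to 17 Dec 2027: 1792 days.
Phone Allowance — service 1792 days ≥ 12 weeks (≈84 days) ✓; rating 2 ≥ 2 ✓; dept Sales ✗ → not eligible.
Flexible Spending Account — status full-time ✓; service 1792 days < 5 years (≈1825 days) ✗ → not eligible.
Dental Plan — status full-time ✓; service 1792 days ≥ 3 years (≈1095 days) ✓ → eligible.
Stock Option Plan — status full-time ✗ (requires part-time) → not eligible.
Life Insurance — status full-time ✓ (not excluded); service 1792 days ≥ 45 days ✓ → eligible.
Childcare Subsidy — status full-time ✓; service 1792 days < 5 years (≈1825 days) ✗ → not eligible.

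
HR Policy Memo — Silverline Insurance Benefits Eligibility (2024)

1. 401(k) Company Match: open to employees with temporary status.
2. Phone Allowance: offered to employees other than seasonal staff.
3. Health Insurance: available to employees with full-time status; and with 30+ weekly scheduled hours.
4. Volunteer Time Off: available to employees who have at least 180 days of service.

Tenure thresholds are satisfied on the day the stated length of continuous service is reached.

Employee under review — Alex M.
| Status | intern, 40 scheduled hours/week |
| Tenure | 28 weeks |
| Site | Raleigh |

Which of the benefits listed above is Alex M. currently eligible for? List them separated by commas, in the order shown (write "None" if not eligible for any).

Phone Allowance, Volunteer Time Off

401(k) Company Match — status intern ✗ (requires temporary) → not eligible.
Phone Allowance — status intern ✓ (not excluded) → eligible.
Health Insurance — status intern ✗ (requires full-time) → not eligible.
Volunteer Time Off — service 28 weeks ≥ 180 days ✓ → eligible.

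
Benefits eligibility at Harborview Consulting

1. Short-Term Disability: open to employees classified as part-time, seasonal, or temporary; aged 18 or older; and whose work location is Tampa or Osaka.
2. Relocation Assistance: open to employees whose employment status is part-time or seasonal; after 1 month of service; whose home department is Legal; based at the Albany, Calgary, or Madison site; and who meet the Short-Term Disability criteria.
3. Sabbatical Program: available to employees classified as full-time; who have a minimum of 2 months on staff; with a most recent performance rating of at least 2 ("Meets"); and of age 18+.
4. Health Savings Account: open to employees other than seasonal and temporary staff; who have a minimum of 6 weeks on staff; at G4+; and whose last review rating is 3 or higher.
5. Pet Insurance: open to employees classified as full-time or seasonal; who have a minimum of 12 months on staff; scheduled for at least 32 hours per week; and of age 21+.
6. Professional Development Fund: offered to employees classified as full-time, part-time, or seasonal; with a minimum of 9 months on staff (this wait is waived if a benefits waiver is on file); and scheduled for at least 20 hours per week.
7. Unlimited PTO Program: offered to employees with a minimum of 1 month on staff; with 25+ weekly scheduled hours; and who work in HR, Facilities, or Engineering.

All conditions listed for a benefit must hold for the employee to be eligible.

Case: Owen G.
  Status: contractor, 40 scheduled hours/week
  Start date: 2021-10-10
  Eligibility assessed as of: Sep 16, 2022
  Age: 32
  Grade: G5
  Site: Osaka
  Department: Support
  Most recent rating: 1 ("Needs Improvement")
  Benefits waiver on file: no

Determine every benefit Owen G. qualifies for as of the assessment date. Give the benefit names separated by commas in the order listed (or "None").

Service from 2021-10-10 to Sep 16, 2022: 341 days.
Short-Term Disability — status contractor ✗ (requires part-time, seasonal, or temporary) → not eligible.
Relocation Assistance — status contractor ✗ (requires part-time or seasonal) → not eligible.
Sabbatical Program — status contractor ✗ (requires full-time) → not eligible.
Health Savings Account — status contractor ✓ (not excluded); service 341 days ≥ 6 weeks (≈42 days) ✓; grade G5 ≥ G4 ✓; rating 1 < 3 ✗ → not eligible.
Pet Insurance — status contractor ✗ (requires full-time or seasonal) → not eligible.
Professional Development Fund — status contractor ✗ (requires full-time, part-time, or seasonal) → not eligible.
Unlimited PTO Program — service 341 days ≥ 1 month (≈30 days) ✓; 40 hrs/wk ≥ 25 ✓; dept Support ✗ → not eligible.

None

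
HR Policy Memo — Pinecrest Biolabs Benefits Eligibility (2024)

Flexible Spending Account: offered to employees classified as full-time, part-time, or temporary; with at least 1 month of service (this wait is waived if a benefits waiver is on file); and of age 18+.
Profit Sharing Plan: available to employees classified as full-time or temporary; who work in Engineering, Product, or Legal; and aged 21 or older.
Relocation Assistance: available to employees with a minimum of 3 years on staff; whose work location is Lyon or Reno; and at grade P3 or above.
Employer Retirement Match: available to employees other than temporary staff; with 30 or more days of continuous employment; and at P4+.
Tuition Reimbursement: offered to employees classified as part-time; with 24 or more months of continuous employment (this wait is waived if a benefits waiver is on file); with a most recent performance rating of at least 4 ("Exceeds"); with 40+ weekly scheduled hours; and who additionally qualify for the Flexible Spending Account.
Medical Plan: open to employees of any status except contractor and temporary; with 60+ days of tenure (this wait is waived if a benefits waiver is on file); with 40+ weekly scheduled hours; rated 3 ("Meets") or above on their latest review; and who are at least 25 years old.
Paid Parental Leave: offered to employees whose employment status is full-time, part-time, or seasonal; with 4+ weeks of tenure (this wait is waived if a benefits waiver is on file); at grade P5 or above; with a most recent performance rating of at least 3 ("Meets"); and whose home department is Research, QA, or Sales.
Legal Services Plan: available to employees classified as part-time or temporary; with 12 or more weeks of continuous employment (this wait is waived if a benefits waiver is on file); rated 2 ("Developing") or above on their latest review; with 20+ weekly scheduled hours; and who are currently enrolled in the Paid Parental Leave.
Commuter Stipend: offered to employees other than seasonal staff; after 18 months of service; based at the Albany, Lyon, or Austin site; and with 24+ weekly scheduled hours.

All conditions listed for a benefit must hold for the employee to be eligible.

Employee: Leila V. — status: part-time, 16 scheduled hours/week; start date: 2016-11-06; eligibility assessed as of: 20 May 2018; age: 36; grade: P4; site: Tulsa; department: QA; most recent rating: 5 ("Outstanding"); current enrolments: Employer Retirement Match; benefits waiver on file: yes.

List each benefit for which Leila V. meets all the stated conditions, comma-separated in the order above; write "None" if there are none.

Service from 2016-11-06 to 20 May 2018: 560 days.
Flexible Spending Account — status part-time ✓; benefits waiver on file ✓; age 36 ≥ 18 ✓ → eligible.
Profit Sharing Plan — status part-time ✗ (requires full-time or temporary) → not eligible.
Relocation Assistance — service 560 days < 3 years (≈1095 days) ✗ → not eligible.
Employer Retirement Match — status part-time ✓ (not excluded); service 560 days ≥ 30 days ✓; grade P4 ≥ P4 ✓ → eligible.
Tuition Reimbursement — status part-time ✓; benefits waiver on file ✓; rating 5 ≥ 4 ✓; 16 hrs/wk < 40 ✗ → not eligible.
Medical Plan — status part-time ✓ (not excluded); benefits waiver on file ✓; 16 hrs/wk < 40 ✗ → not eligible.
Paid Parental Leave — status part-time ✓; benefits waiver on file ✓; grade P4 < P5 ✗ → not eligible.
Legal Services Plan — status part-time ✓; benefits waiver on file ✓; rating 5 ≥ 2 ✓; 16 hrs/wk < 20 ✗ → not eligible.
Commuter Stipend — status part-time ✓ (not excluded); service 560 days ≥ 18 months (≈540 days) ✓; site Tulsa ✗ (not Albany, Lyon, or Austin) → not eligible.

Flexible Spending Account, Employer Retirement Match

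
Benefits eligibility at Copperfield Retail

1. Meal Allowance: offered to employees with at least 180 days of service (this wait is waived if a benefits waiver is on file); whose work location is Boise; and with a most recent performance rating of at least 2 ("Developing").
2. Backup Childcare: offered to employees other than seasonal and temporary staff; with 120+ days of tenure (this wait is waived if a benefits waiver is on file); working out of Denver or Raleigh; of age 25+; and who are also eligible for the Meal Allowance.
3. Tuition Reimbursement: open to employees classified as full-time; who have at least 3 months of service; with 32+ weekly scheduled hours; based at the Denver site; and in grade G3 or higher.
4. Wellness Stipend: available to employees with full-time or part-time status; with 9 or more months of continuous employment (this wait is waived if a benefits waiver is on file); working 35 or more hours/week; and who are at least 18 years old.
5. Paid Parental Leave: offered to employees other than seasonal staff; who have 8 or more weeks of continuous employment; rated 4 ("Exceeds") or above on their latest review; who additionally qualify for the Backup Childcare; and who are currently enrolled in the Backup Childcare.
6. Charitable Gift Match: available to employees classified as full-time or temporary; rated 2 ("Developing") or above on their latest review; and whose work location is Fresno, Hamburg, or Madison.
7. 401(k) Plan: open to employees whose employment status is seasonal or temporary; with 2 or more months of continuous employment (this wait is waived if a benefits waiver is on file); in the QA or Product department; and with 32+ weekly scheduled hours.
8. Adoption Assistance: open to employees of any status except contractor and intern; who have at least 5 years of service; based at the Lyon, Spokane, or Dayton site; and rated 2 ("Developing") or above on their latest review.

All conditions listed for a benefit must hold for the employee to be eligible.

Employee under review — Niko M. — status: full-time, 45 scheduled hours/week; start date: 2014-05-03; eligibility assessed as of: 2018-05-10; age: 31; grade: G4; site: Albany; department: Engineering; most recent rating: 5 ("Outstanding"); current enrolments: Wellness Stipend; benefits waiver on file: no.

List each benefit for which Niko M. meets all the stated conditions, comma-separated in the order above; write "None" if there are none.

Wellness Stipend

Service from 2014-05-03 to 2018-05-10: 1468 days.
Meal Allowance — no waiver, service 1468 days ≥ 180 days ✓; site Albany ✗ (not Boise) → not eligible.
Backup Childcare — status full-time ✓ (not excluded); no waiver, service 1468 days ≥ 120 days ✓; site Albany ✗ (not Denver or Raleigh) → not eligible.
Tuition Reimbursement — status full-time ✓; service 1468 days ≥ 3 months (≈90 days) ✓; 45 hrs/wk ≥ 32 ✓; site Albany ✗ (not Denver) → not eligible.
Wellness Stipend — status full-time ✓; no waiver, service 1468 days ≥ 9 months (≈270 days) ✓; 45 hrs/wk ≥ 35 ✓; age 31 ≥ 18 ✓ → eligible.
Paid Parental Leave — status full-time ✓ (not excluded); service 1468 days ≥ 8 weeks (≈56 days) ✓; rating 5 ≥ 4 ✓; not eligible for Backup Childcare ✗ → not eligible.
Charitable Gift Match — status full-time ✓; rating 5 ≥ 2 ✓; site Albany ✗ (not Fresno, Hamburg, or Madison) → not eligible.
401(k) Plan — status full-time ✗ (requires seasonal or temporary) → not eligible.
Adoption Assistance — status full-time ✓ (not excluded); service 1468 days < 5 years (≈1825 days) ✗ → not eligible.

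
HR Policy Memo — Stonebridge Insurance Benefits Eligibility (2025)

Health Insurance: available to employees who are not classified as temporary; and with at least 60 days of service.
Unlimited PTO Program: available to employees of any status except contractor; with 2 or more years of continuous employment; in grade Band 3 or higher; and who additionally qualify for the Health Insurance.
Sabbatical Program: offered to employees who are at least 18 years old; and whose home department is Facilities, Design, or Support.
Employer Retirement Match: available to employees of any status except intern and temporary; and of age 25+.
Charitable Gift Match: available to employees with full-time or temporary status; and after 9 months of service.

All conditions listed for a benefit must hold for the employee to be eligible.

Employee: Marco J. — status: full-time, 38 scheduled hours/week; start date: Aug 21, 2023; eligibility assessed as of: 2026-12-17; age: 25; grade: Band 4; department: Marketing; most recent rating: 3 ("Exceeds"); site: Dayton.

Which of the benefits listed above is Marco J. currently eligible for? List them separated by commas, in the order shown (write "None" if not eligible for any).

Health Insurance, Unlimited PTO Program, Employer Retirement Match, Charitable Gift Match

Service from Aug 21, 2023 to 2026-12-17: 1214 days.
Health Insurance — status full-time ✓ (not excluded); service 1214 days ≥ 60 days ✓ → eligible.
Unlimited PTO Program — status full-time ✓ (not excluded); service 1214 days ≥ 2 years (≈730 days) ✓; grade Band 4 ≥ Band 3 ✓; eligible for Health Insurance ✓ → eligible.
Sabbatical Program — age 25 ≥ 18 ✓; dept Marketing ✗ → not eligible.
Employer Retirement Match — status full-time ✓ (not excluded); age 25 ≥ 25 ✓ → eligible.
Charitable Gift Match — status full-time ✓; service 1214 days ≥ 9 months (≈270 days) ✓ → eligible.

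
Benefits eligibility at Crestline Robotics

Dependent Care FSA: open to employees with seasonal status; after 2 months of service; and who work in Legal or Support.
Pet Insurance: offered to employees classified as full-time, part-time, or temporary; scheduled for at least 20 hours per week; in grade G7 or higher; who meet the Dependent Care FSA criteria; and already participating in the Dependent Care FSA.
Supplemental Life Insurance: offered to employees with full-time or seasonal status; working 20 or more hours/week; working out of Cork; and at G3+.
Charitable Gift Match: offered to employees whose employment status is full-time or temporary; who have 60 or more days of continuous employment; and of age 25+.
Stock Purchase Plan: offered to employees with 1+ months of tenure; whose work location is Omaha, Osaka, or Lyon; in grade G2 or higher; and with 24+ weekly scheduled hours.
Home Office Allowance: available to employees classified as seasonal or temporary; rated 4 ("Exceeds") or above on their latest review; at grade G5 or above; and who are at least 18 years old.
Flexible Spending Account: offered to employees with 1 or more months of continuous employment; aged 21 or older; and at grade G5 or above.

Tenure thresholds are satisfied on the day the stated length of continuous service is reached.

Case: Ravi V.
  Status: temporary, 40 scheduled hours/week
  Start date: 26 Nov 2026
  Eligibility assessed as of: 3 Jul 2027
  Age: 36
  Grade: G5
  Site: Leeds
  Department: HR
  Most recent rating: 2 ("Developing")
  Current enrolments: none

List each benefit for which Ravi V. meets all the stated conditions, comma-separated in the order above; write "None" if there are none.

Service from 26 Nov 2026 to 3 Jul 2027: 219 days.
Dependent Care FSA — status temporary ✗ (requires seasonal) → not eligible.
Pet Insurance — status temporary ✓; 40 hrs/wk ≥ 20 ✓; grade G5 < G7 ✗ → not eligible.
Supplemental Life Insurance — status temporary ✗ (requires full-time or seasonal) → not eligible.
Charitable Gift Match — status temporary ✓; service 219 days ≥ 60 days ✓; age 36 ≥ 25 ✓ → eligible.
Stock Purchase Plan — service 219 days ≥ 1 month (≈30 days) ✓; site Leeds ✗ (not Omaha, Osaka, or Lyon) → not eligible.
Home Office Allowance — status temporary ✓; rating 2 < 4 ✗ → not eligible.
Flexible Spending Account — service 219 days ≥ 1 month (≈30 days) ✓; age 36 ≥ 21 ✓; grade G5 ≥ G5 ✓ → eligible.

Charitable Gift Match, Flexible Spending Account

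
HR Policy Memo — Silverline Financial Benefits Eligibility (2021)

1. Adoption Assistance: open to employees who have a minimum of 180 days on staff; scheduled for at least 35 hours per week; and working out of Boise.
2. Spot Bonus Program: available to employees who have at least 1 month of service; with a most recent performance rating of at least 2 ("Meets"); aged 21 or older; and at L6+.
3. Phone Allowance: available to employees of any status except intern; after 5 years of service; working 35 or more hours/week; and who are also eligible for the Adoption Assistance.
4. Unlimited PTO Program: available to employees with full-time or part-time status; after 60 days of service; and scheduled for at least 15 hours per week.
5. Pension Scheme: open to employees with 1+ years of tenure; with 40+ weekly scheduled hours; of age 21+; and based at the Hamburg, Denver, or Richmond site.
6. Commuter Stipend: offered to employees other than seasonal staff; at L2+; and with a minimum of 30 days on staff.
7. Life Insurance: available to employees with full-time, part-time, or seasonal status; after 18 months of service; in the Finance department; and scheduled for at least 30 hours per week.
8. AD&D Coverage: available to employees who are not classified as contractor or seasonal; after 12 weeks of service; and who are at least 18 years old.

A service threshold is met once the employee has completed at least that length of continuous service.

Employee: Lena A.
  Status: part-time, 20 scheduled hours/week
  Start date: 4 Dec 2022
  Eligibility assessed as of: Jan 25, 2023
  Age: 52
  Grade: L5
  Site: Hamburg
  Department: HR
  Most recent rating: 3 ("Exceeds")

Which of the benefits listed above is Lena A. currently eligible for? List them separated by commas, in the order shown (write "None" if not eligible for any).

Commuter Stipend

Service from 4 Dec 2022 to Jan 25, 2023: 52 days.
Adoption Assistance — service 52 days < 180 days ✗ → not eligible.
Spot Bonus Program — service 52 days ≥ 1 month (≈30 days) ✓; rating 3 ≥ 2 ✓; age 52 ≥ 21 ✓; grade L5 < L6 ✗ → not eligible.
Phone Allowance — status part-time ✓ (not excluded); service 52 days < 5 years (≈1825 days) ✗ → not eligible.
Unlimited PTO Program — status part-time ✓; service 52 days < 60 days ✗ → not eligible.
Pension Scheme — service 52 days < 1 year (≈365 days) ✗ → not eligible.
Commuter Stipend — status part-time ✓ (not excluded); grade L5 ≥ L2 ✓; service 52 days ≥ 30 days ✓ → eligible.
Life Insurance — status part-time ✓; service 52 days < 18 months (≈540 days) ✗ → not eligible.
AD&D Coverage — status part-time ✓ (not excluded); service 52 days < 12 weeks (≈84 days) ✗ → not eligible.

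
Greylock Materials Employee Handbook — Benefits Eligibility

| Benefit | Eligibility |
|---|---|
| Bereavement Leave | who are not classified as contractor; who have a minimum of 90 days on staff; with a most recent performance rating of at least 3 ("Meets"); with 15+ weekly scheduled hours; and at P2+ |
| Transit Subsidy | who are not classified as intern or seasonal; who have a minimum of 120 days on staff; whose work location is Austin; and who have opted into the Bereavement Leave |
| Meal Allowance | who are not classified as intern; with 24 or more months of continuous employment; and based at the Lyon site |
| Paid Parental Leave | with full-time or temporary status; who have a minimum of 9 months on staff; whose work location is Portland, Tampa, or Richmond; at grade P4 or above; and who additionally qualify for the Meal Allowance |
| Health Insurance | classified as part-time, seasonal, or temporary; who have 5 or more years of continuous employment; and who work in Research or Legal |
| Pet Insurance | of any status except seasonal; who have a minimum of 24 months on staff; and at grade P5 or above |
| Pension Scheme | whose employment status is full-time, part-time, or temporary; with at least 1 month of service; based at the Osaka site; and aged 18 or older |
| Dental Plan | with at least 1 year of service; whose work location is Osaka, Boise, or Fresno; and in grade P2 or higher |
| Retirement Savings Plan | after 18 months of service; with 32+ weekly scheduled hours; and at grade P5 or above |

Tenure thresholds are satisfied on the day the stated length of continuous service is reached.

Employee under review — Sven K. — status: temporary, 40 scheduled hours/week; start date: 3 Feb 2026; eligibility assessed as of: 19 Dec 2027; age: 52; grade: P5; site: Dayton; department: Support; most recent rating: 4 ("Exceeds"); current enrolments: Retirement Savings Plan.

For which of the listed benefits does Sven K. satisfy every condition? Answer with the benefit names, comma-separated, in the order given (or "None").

Bereavement Leave, Retirement Savings Plan

Service from 3 Feb 2026 to 19 Dec 2027: 684 days.
Bereavement Leave — status temporary ✓ (not excluded); service 684 days ≥ 90 days ✓; rating 4 ≥ 3 ✓; 40 hrs/wk ≥ 15 ✓; grade P5 ≥ P2 ✓ → eligible.
Transit Subsidy — status temporary ✓ (not excluded); service 684 days ≥ 120 days ✓; site Dayton ✗ (not Austin) → not eligible.
Meal Allowance — status temporary ✓ (not excluded); service 684 days < 24 months (≈720 days) ✗ → not eligible.
Paid Parental Leave — status temporary ✓; service 684 days ≥ 9 months (≈270 days) ✓; site Dayton ✗ (not Portland, Tampa, or Richmond) → not eligible.
Health Insurance — status temporary ✓; service 684 days < 5 years (≈1825 days) ✗ → not eligible.
Pet Insurance — status temporary ✓ (not excluded); service 684 days < 24 months (≈720 days) ✗ → not eligible.
Pension Scheme — status temporary ✓; service 684 days ≥ 1 month (≈30 days) ✓; site Dayton ✗ (not Osaka) → not eligible.
Dental Plan — service 684 days ≥ 1 year (≈365 days) ✓; site Dayton ✗ (not Osaka, Boise, or Fresno) → not eligible.
Retirement Savings Plan — service 684 days ≥ 18 months (≈540 days) ✓; 40 hrs/wk ≥ 32 ✓; grade P5 ≥ P5 ✓ → eligible.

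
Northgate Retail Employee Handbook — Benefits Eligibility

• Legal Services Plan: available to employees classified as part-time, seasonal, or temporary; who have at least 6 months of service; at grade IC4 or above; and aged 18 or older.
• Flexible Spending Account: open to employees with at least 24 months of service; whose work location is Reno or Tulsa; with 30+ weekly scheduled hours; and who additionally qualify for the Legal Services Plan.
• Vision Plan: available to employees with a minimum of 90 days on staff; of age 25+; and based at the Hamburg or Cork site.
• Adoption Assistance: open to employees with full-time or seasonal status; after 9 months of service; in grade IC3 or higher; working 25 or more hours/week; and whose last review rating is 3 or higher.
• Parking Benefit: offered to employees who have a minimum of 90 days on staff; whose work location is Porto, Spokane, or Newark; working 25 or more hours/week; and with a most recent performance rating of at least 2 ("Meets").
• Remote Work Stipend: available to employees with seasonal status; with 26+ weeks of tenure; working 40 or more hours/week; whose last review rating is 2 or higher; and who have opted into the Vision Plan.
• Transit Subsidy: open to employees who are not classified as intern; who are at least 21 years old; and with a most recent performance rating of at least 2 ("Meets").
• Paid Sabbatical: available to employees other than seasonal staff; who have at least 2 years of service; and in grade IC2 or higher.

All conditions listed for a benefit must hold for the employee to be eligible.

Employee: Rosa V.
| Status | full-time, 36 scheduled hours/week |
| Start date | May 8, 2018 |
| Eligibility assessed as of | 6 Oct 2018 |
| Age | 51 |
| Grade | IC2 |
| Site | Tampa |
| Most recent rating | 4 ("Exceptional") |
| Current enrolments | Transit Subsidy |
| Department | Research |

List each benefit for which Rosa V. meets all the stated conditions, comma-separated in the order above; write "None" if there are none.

Transit Subsidy

Service from May 8, 2018 to 6 Oct 2018: 151 days.
Legal Services Plan — status full-time ✗ (requires part-time, seasonal, or temporary) → not eligible.
Flexible Spending Account — service 151 days < 24 months (≈720 days) ✗ → not eligible.
Vision Plan — service 151 days ≥ 90 days ✓; age 51 ≥ 25 ✓; site Tampa ✗ (not Hamburg or Cork) → not eligible.
Adoption Assistance — status full-time ✓; service 151 days < 9 months (≈270 days) ✗ → not eligible.
Parking Benefit — service 151 days ≥ 90 days ✓; site Tampa ✗ (not Porto, Spokane, or Newark) → not eligible.
Remote Work Stipend — status full-time ✗ (requires seasonal) → not eligible.
Transit Subsidy — status full-time ✓ (not excluded); age 51 ≥ 21 ✓; rating 4 ≥ 2 ✓ → eligible.
Paid Sabbatical — status full-time ✓ (not excluded); service 151 days < 2 years (≈730 days) ✗ → not eligible.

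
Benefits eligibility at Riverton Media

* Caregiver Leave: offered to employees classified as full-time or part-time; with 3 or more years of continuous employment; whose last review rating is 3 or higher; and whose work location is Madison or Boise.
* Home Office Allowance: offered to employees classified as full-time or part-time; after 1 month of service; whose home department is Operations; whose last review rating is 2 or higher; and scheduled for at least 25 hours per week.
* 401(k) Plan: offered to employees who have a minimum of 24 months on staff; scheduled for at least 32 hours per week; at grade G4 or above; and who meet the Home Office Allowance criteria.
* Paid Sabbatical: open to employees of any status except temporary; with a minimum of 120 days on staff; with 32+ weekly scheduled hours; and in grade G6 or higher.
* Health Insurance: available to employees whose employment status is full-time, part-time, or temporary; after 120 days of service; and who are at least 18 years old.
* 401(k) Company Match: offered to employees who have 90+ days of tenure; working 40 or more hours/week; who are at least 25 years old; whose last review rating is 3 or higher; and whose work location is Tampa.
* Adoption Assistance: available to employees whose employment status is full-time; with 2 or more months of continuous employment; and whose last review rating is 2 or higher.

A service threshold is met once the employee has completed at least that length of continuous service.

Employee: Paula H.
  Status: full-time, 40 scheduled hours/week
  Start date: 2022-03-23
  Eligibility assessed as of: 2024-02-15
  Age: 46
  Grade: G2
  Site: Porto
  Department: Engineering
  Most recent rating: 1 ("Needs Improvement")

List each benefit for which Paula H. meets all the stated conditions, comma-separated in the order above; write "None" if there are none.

Health Insurance

Service from 2022-03-23 to 2024-02-15: 694 days.
Caregiver Leave — status full-time ✓; service 694 days < 3 years (≈1095 days) ✗ → not eligible.
Home Office Allowance — status full-time ✓; service 694 days ≥ 1 month (≈30 days) ✓; dept Engineering ✗ → not eligible.
401(k) Plan — service 694 days < 24 months (≈720 days) ✗ → not eligible.
Paid Sabbatical — status full-time ✓ (not excluded); service 694 days ≥ 120 days ✓; 40 hrs/wk ≥ 32 ✓; grade G2 < G6 ✗ → not eligible.
Health Insurance — status full-time ✓; service 694 days ≥ 120 days ✓; age 46 ≥ 18 ✓ → eligible.
401(k) Company Match — service 694 days ≥ 90 days ✓; 40 hrs/wk ≥ 40 ✓; age 46 ≥ 25 ✓; rating 1 < 3 ✗ → not eligible.
Adoption Assistance — status full-time ✓; service 694 days ≥ 2 months (≈60 days) ✓; rating 1 < 2 ✗ → not eligible.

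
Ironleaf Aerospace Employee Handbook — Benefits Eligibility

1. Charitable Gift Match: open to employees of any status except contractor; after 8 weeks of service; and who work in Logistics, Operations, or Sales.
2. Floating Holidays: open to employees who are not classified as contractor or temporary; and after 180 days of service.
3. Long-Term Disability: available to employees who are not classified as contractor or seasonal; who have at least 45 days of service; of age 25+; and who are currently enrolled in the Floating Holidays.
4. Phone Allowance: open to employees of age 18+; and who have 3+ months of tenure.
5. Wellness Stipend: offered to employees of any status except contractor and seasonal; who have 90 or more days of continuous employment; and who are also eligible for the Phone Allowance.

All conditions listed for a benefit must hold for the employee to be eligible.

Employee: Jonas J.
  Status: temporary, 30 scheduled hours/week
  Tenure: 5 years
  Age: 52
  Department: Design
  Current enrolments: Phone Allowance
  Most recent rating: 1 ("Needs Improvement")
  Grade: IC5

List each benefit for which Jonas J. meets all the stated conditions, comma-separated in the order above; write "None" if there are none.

Phone Allowance, Wellness Stipend

Charitable Gift Match — status temporary ✓ (not excluded); service 5 years ≥ 8 weeks (≈56 days) ✓; dept Design ✗ → not eligible.
Floating Holidays — status temporary ✗ (excluded) → not eligible.
Long-Term Disability — status temporary ✓ (not excluded); service 5 years ≥ 45 days ✓; age 52 ≥ 25 ✓; not enrolled in Floating Holidays ✗ → not eligible.
Phone Allowance — age 52 ≥ 18 ✓; service 5 years ≥ 3 months (≈90 days) ✓ → eligible.
Wellness Stipend — status temporary ✓ (not excluded); service 5 years ≥ 90 days ✓; eligible for Phone Allowance ✓ → eligible.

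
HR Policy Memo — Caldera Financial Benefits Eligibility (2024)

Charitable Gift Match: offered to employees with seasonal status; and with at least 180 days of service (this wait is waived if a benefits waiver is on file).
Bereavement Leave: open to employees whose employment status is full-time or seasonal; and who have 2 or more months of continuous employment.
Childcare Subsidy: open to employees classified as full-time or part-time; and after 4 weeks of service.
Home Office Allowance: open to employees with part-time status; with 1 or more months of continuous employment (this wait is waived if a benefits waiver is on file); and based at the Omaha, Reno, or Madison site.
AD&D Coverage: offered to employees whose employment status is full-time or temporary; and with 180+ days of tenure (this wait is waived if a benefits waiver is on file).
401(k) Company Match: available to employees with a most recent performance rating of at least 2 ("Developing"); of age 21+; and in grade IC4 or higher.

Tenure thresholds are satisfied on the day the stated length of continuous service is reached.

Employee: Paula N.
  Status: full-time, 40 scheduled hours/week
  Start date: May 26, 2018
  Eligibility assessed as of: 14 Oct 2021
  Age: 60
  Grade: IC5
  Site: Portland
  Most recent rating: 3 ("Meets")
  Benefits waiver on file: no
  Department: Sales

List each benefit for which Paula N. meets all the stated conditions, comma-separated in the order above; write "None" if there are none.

Service from May 26, 2018 to 14 Oct 2021: 1237 days.
Charitable Gift Match — status full-time ✗ (requires seasonal) → not eligible.
Bereavement Leave — status full-time ✓; service 1237 days ≥ 2 months (≈60 days) ✓ → eligible.
Childcare Subsidy — status full-time ✓; service 1237 days ≥ 4 weeks (≈28 days) ✓ → eligible.
Home Office Allowance — status full-time ✗ (requires part-time) → not eligible.
AD&D Coverage — status full-time ✓; no waiver, service 1237 days ≥ 180 days ✓ → eligible.
401(k) Company Match — rating 3 ≥ 2 ✓; age 60 ≥ 21 ✓; grade IC5 ≥ IC4 ✓ → eligible.

Bereavement Leave, Childcare Subsidy, AD&D Coverage, 401(k) Company Match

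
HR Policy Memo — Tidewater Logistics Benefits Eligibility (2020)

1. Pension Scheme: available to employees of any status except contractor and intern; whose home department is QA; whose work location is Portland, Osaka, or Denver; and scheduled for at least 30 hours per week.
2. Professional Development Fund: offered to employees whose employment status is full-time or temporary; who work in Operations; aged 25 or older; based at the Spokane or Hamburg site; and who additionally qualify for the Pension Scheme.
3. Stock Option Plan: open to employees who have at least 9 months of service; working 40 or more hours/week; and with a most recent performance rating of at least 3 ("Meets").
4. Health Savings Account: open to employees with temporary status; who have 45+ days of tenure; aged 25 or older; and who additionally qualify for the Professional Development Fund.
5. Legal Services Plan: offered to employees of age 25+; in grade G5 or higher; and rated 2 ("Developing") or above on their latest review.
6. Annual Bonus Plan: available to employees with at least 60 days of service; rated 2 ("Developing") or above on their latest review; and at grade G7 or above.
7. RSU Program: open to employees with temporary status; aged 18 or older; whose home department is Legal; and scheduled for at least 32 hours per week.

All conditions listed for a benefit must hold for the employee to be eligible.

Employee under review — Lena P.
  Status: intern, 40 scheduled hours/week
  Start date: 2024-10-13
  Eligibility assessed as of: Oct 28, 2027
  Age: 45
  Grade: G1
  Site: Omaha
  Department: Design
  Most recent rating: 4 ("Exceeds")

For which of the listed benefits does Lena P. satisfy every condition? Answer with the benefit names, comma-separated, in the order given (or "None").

Stock Option Plan

Service from 2024-10-13 to Oct 28, 2027: 1110 days.
Pension Scheme — status intern ✗ (excluded) → not eligible.
Professional Development Fund — status intern ✗ (requires full-time or temporary) → not eligible.
Stock Option Plan — service 1110 days ≥ 9 months (≈270 days) ✓; 40 hrs/wk ≥ 40 ✓; rating 4 ≥ 3 ✓ → eligible.
Health Savings Account — status intern ✗ (requires temporary) → not eligible.
Legal Services Plan — age 45 ≥ 25 ✓; grade G1 < G5 ✗ → not eligible.
Annual Bonus Plan — service 1110 days ≥ 60 days ✓; rating 4 ≥ 2 ✓; grade G1 < G7 ✗ → not eligible.
RSU Program — status intern ✗ (requires temporary) → not eligible.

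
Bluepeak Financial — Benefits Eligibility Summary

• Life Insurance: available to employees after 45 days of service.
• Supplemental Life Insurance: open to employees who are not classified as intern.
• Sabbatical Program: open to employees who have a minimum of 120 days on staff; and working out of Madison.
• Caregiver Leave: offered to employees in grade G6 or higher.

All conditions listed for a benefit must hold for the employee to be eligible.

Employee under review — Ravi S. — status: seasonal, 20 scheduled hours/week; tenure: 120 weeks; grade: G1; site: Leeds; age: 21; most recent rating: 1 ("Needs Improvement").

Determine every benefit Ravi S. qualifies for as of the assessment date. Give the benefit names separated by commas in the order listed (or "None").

Life Insurance — service 120 weeks ≥ 45 days ✓ → eligible.
Supplemental Life Insurance — status seasonal ✓ (not excluded) → eligible.
Sabbatical Program — service 120 weeks ≥ 120 days ✓; site Leeds ✗ (not Madison) → not eligible.
Caregiver Leave — grade G1 < G6 ✗ → not eligible.

Life Insurance, Supplemental Life Insurance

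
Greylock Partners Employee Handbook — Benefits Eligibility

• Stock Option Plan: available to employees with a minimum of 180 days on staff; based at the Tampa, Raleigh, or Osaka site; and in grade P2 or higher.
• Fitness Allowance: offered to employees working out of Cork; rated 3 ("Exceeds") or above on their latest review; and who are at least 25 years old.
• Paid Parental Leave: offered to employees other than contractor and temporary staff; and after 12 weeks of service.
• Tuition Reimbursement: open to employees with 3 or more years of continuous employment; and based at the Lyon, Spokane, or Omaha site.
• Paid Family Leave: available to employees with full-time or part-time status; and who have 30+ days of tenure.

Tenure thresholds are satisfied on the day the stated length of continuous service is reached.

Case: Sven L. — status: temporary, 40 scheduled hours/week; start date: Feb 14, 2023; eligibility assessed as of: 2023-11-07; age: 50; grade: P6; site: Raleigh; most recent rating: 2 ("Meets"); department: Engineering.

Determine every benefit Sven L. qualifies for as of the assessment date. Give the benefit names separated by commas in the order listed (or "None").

Stock Option Plan

Service from Feb 14, 2023 to 2023-11-07: 266 days.
Stock Option Plan — service 266 days ≥ 180 days ✓; site Raleigh ✓; grade P6 ≥ P2 ✓ → eligible.
Fitness Allowance — site Raleigh ✗ (not Cork) → not eligible.
Paid Parental Leave — status temporary ✗ (excluded) → not eligible.
Tuition Reimbursement — service 266 days < 3 years (≈1095 days) ✗ → not eligible.
Paid Family Leave — status temporary ✗ (requires full-time or part-time) → not eligible.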